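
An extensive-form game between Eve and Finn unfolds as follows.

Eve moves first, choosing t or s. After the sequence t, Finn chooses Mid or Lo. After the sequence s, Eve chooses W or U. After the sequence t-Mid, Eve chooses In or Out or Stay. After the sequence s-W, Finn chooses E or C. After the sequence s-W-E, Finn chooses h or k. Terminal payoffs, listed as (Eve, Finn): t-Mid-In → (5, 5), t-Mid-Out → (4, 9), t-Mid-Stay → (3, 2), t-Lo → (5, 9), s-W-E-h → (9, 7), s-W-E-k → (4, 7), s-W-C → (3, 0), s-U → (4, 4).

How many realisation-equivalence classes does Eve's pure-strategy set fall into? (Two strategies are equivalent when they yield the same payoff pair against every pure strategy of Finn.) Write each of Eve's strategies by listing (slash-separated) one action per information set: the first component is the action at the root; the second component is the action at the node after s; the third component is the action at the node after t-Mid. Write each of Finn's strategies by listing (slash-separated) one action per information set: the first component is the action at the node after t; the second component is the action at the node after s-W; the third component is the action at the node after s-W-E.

Eve has 12 pure strategies: t/W/In, t/W/Out, t/W/Stay, t/U/In, t/U/Out, t/U/Stay, s/W/In, s/W/Out, s/W/Stay, s/U/In, s/U/Out, s/U/Stay. Columns: Mid/E/h, Mid/E/k, Mid/C/h, Mid/C/k, Lo/E/h, Lo/E/k, Lo/C/h, Lo/C/k.
{t/W/In, t/U/In} → row (5,5) (5,5) (5,5) (5,5) (5,9) (5,9) (5,9) (5,9)
{t/W/Out, t/U/Out} → row (4,9) (4,9) (4,9) (4,9) (5,9) (5,9) (5,9) (5,9)
{t/W/Stay, t/U/Stay} → row (3,2) (3,2) (3,2) (3,2) (5,9) (5,9) (5,9) (5,9)
{s/W/In, s/W/Out, s/W/Stay} → row (9,7) (4,7) (3,0) (3,0) (9,7) (4,7) (3,0) (3,0)
{s/U/In, s/U/Out, s/U/Stay} → row (4,4) (4,4) (4,4) (4,4) (4,4) (4,4) (4,4) (4,4)
That's 5 distinct rows out of 12 strategies.

5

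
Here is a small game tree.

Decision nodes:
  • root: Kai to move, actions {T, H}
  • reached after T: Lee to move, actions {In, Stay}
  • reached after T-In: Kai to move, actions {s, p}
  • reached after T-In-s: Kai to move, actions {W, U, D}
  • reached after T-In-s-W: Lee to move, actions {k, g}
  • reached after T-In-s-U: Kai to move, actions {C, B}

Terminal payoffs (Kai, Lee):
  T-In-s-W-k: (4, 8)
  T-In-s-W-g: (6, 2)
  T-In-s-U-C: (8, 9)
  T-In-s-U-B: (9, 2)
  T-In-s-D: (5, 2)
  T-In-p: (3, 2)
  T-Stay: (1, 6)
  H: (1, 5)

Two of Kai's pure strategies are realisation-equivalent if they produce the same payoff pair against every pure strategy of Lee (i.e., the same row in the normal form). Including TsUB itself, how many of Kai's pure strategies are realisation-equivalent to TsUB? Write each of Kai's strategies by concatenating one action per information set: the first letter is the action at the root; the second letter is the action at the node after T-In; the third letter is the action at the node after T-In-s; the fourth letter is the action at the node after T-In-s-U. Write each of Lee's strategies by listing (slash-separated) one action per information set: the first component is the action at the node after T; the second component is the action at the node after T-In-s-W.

Row for TsUB (columns In/k, In/g, Stay/k, Stay/g): (9,2) (9,2) (1,6) (1,6).
Every one of Kai's information sets is on the play path for some reply by Lee when Kai follows TsUB.
Changing the action at any of them therefore changes at least one column, so only TsUB itself gives this row.

1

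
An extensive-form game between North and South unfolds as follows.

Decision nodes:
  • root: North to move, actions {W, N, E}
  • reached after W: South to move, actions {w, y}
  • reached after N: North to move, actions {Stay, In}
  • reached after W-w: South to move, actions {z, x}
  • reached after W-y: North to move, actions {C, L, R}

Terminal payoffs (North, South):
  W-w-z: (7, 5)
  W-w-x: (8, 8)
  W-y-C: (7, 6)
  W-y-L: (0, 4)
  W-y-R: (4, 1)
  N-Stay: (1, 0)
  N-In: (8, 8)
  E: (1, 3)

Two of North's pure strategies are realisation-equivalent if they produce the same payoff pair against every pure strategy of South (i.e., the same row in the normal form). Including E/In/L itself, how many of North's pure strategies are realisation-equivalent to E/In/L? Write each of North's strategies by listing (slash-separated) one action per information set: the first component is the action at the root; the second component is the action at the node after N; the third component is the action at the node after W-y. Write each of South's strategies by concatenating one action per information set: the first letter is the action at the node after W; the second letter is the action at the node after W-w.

Row for E/In/L (columns wz, wx, yz, yx): (1,3) (1,3) (1,3) (1,3).
Under E/In/L, North's choice at the node after N and at the node after W-y can never be reached regardless of what South does, so varying those choices leaves every outcome unchanged.
Holding the reachable choices fixed and varying the unreachable ones freely already gives 2 × 3 = 6 equivalent strategies.
No other strategy reproduces this row, so those 6 are the full class: E/Stay/C, E/Stay/L, E/Stay/R, E/In/C, E/In/L, E/In/R.

6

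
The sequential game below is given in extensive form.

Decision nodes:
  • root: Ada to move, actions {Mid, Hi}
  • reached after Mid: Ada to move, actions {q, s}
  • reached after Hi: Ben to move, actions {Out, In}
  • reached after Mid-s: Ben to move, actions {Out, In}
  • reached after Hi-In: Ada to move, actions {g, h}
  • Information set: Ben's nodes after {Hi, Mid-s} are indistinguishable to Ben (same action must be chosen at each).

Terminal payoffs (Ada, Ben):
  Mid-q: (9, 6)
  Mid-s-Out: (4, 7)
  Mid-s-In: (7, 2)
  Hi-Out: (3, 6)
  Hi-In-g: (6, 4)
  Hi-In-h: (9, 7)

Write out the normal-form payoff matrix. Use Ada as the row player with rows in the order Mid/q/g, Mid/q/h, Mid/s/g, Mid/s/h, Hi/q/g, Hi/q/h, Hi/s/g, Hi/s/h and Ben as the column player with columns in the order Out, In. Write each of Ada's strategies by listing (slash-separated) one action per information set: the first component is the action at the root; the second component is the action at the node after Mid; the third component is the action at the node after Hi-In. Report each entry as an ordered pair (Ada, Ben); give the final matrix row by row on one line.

Row Mid/q/g: Out→(9,6), In→(9,6)
Row Mid/q/h: Out→(9,6), In→(9,6)
Row Mid/s/g: Out→(4,7), In→(7,2)
Row Mid/s/h: Out→(4,7), In→(7,2)
Row Hi/q/g: Out→(3,6), In→(6,4)
Row Hi/q/h: Out→(3,6), In→(9,7)
Row Hi/s/g: Out→(3,6), In→(6,4)
Row Hi/s/h: Out→(3,6), In→(9,7)

Mid/q/g: (9,6) (9,6) | Mid/q/h: (9,6) (9,6) | Mid/s/g: (4,7) (7,2) | Mid/s/h: (4,7) (7,2) | Hi/q/g: (3,6) (6,4) | Hi/q/h: (3,6) (9,7) | Hi/s/g: (3,6) (6,4) | Hi/s/h: (3,6) (9,7)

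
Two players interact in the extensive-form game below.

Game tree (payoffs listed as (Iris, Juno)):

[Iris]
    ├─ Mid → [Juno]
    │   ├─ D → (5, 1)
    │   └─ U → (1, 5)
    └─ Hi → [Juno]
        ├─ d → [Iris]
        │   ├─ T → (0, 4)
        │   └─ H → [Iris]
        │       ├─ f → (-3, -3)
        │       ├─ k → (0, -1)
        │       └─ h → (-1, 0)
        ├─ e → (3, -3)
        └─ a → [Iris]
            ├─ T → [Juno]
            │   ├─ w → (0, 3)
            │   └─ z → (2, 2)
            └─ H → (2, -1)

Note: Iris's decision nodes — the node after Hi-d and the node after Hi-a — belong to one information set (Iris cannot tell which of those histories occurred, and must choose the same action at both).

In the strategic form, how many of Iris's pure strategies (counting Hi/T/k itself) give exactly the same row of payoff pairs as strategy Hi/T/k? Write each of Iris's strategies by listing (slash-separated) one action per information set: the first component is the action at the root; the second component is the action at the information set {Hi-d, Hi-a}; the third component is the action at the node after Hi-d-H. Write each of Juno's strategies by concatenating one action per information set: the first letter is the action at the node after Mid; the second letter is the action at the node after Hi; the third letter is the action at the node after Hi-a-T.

3

Row for Hi/T/k (columns Ddw, Ddz, Dew, Dez, Daw, Daz, Udw, Udz, Uew, Uez, Uaw, Uaz): (0,4) (0,4) (3,-3) (3,-3) (0,3) (2,2) (0,4) (0,4) (3,-3) (3,-3) (0,3) (2,2).
Under Hi/T/k, Iris's choice at the node after Hi-d-H can never be reached regardless of what Juno does, so varying those choices leaves every outcome unchanged.
Holding the reachable choices fixed and varying the unreachable one freely already gives 3 equivalent strategies.
No other strategy reproduces this row, so those 3 are the full class: Hi/T/f, Hi/T/k, Hi/T/h.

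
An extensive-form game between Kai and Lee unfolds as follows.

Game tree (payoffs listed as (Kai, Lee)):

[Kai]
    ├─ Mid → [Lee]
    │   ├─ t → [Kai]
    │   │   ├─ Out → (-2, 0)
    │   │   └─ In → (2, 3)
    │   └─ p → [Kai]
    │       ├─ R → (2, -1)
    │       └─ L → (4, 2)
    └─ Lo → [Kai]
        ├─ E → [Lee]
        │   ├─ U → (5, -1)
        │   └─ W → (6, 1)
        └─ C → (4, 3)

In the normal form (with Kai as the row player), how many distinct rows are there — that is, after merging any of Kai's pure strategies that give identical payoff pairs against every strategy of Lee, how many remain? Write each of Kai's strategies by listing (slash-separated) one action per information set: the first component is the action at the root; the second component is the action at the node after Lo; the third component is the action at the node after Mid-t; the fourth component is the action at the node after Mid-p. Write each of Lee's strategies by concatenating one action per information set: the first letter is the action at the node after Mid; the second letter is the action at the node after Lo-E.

Kai has 16 pure strategies: Mid/E/Out/R, Mid/E/Out/L, Mid/E/In/R, Mid/E/In/L, Mid/C/Out/R, Mid/C/Out/L, Mid/C/In/R, Mid/C/In/L, Lo/E/Out/R, Lo/E/Out/L, Lo/E/In/R, Lo/E/In/L, Lo/C/Out/R, Lo/C/Out/L, Lo/C/In/R, Lo/C/In/L. Columns: tU, tW, pU, pW.
{Mid/E/Out/R, Mid/C/Out/R} → row (-2,0) (-2,0) (2,-1) (2,-1)
{Mid/E/Out/L, Mid/C/Out/L} → row (-2,0) (-2,0) (4,2) (4,2)
{Mid/E/In/R, Mid/C/In/R} → row (2,3) (2,3) (2,-1) (2,-1)
{Mid/E/In/L, Mid/C/In/L} → row (2,3) (2,3) (4,2) (4,2)
{Lo/E/Out/R, Lo/E/Out/L, Lo/E/In/R, Lo/E/In/L} → row (5,-1) (6,1) (5,-1) (6,1)
{Lo/C/Out/R, Lo/C/Out/L, Lo/C/In/R, Lo/C/In/L} → row (4,3) (4,3) (4,3) (4,3)
That's 6 distinct rows out of 16 strategies.

6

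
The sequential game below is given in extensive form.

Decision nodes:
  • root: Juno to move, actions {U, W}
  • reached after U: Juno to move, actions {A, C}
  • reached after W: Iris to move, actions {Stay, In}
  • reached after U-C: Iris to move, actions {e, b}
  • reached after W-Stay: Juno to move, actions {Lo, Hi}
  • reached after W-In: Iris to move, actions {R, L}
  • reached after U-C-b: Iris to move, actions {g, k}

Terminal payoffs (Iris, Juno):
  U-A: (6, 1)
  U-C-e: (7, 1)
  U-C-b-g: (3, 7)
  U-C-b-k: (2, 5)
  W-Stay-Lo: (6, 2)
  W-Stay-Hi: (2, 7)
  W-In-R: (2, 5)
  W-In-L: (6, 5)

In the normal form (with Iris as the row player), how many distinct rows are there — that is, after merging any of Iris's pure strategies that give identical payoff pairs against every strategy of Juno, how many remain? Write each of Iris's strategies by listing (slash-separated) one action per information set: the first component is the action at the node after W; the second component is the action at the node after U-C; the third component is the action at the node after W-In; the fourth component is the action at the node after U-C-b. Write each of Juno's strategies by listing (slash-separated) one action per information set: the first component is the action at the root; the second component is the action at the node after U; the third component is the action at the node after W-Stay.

9

Iris has 16 pure strategies: Stay/e/R/g, Stay/e/R/k, Stay/e/L/g, Stay/e/L/k, Stay/b/R/g, Stay/b/R/k, Stay/b/L/g, Stay/b/L/k, In/e/R/g, In/e/R/k, In/e/L/g, In/e/L/k, In/b/R/g, In/b/R/k, In/b/L/g, In/b/L/k. Columns: U/A/Lo, U/A/Hi, U/C/Lo, U/C/Hi, W/A/Lo, W/A/Hi, W/C/Lo, W/C/Hi.
{Stay/e/R/g, Stay/e/R/k, Stay/e/L/g, Stay/e/L/k} → row (6,1) (6,1) (7,1) (7,1) (6,2) (2,7) (6,2) (2,7)
{Stay/b/R/g, Stay/b/L/g} → row (6,1) (6,1) (3,7) (3,7) (6,2) (2,7) (6,2) (2,7)
{Stay/b/R/k, Stay/b/L/k} → row (6,1) (6,1) (2,5) (2,5) (6,2) (2,7) (6,2) (2,7)
{In/e/R/g, In/e/R/k} → row (6,1) (6,1) (7,1) (7,1) (2,5) (2,5) (2,5) (2,5)
{In/e/L/g, In/e/L/k} → row (6,1) (6,1) (7,1) (7,1) (6,5) (6,5) (6,5) (6,5)
{In/b/R/g} → row (6,1) (6,1) (3,7) (3,7) (2,5) (2,5) (2,5) (2,5)
{In/b/R/k} → row (6,1) (6,1) (2,5) (2,5) (2,5) (2,5) (2,5) (2,5)
{In/b/L/g} → row (6,1) (6,1) (3,7) (3,7) (6,5) (6,5) (6,5) (6,5)
{In/b/L/k} → row (6,1) (6,1) (2,5) (2,5) (6,5) (6,5) (6,5) (6,5)
That's 9 distinct rows out of 16 strategies.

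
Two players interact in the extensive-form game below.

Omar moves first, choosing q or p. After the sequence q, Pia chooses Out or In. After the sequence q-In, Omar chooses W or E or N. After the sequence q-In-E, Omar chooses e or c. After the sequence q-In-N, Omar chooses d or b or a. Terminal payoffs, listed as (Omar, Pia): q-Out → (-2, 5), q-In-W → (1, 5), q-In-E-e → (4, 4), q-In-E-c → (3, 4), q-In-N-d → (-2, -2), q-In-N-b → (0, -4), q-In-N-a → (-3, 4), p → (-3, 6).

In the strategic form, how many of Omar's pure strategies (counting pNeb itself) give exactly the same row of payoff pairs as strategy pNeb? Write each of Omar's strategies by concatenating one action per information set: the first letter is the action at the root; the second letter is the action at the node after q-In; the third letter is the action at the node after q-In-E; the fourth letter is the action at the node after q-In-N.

Row for pNeb (columns Out, In): (-3,6) (-3,6).
Under pNeb, Omar's choice at the node after q-In and at the node after q-In-E and at the node after q-In-N can never be reached regardless of what Pia does, so varying those choices leaves every outcome unchanged.
Holding the reachable choices fixed and varying the unreachable ones freely already gives 3 × 2 × 3 = 18 equivalent strategies.
No other strategy reproduces this row, so those 18 are the full class: pWed, pWeb, pWea, pWcd, pWcb, pWca, pEed, pEeb, pEea, pEcd, pEcb, pEca, pNed, pNeb, pNea, pNcd, pNcb, pNca.

18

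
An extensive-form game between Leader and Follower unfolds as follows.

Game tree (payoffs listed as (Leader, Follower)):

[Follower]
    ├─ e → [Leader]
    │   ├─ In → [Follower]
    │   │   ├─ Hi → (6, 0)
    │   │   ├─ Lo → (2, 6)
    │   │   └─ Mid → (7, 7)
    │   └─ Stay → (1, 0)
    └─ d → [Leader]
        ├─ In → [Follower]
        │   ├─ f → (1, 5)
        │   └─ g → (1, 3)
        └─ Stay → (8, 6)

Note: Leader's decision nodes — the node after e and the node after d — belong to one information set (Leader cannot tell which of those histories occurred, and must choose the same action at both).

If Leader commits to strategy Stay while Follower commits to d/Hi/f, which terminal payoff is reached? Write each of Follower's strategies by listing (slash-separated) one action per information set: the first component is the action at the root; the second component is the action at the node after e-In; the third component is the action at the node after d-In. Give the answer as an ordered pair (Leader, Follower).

Trace the play path from the root:
  Follower plays d
  Leader plays Stay at [d]
→ terminal payoff (8, 6).
(Follower's choice at the node after e-In is never reached on this path, so it doesn't affect the outcome.)

(8, 6)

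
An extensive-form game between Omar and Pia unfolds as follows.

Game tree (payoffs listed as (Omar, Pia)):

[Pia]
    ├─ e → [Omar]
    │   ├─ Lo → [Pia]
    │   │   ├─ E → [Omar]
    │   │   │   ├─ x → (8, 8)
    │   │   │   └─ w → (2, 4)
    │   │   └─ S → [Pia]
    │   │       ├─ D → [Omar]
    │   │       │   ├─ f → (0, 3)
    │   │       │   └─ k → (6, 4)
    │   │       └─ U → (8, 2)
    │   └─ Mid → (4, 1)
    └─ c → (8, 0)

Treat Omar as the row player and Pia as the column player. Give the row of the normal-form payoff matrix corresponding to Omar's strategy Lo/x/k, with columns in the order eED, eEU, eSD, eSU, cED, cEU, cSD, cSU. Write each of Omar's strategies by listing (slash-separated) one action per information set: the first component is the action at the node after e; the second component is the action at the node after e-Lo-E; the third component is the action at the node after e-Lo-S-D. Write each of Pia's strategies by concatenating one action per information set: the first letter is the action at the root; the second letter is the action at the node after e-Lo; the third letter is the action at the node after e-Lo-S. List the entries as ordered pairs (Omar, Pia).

(8,8) (8,8) (6,4) (8,2) (8,0) (8,0) (8,0) (8,0)

vs eED: Pia plays e → Omar plays Lo at [e] → Pia plays E at [e-Lo] → Omar plays x at [e-Lo-E] → (8, 8)
vs eEU: Pia plays e → Omar plays Lo at [e] → Pia plays E at [e-Lo] → Omar plays x at [e-Lo-E] → (8, 8)
vs eSD: Pia plays e → Omar plays Lo at [e] → Pia plays S at [e-Lo] → Pia plays D at [e-Lo-S] → Omar plays k at [e-Lo-S-D] → (6, 4)
vs eSU: Pia plays e → Omar plays Lo at [e] → Pia plays S at [e-Lo] → Pia plays U at [e-Lo-S] → (8, 2)
vs cED: Pia plays c → (8, 0)
vs cEU: Pia plays c → (8, 0)
vs cSD: Pia plays c → (8, 0)
vs cSU: Pia plays c → (8, 0)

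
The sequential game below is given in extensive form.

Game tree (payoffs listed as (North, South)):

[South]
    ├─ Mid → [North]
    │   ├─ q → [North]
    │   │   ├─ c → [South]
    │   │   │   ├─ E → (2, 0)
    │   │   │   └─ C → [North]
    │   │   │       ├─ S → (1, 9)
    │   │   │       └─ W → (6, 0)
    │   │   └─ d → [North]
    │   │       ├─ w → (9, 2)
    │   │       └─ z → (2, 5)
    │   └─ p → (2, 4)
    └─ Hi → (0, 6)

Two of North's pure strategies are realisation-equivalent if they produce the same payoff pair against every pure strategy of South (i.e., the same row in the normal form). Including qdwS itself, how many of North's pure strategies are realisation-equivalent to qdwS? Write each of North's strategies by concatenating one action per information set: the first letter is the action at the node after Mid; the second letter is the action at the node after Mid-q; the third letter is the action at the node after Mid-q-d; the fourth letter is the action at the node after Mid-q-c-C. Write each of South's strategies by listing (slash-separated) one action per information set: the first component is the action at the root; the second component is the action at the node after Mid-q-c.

Row for qdwS (columns Mid/E, Mid/C, Hi/E, Hi/C): (9,2) (9,2) (0,6) (0,6).
Under qdwS, North's choice at the node after Mid-q-c-C can never be reached regardless of what South does, so varying those choices leaves every outcome unchanged.
Holding the reachable choices fixed and varying the unreachable one freely already gives 2 equivalent strategies.
No other strategy reproduces this row, so those 2 are the full class: qdwS, qdwW.

2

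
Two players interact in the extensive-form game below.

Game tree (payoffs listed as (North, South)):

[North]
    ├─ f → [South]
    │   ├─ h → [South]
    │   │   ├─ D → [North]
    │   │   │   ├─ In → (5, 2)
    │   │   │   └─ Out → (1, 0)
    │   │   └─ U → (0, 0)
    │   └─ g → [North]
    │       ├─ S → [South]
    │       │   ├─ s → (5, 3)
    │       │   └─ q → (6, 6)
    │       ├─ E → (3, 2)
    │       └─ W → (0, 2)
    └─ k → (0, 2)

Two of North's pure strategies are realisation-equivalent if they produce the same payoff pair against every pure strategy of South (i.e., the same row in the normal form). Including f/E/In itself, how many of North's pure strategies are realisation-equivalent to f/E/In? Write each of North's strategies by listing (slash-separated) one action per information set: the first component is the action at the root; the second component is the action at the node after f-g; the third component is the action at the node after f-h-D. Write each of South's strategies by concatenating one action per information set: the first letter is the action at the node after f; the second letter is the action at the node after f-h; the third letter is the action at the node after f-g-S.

1

Row for f/E/In (columns hDs, hDq, hUs, hUq, gDs, gDq, gUs, gUq): (5,2) (5,2) (0,0) (0,0) (3,2) (3,2) (3,2) (3,2).
Every one of North's information sets is on the play path for some reply by South when North follows f/E/In.
Changing the action at any of them therefore changes at least one column, so only f/E/In itself gives this row.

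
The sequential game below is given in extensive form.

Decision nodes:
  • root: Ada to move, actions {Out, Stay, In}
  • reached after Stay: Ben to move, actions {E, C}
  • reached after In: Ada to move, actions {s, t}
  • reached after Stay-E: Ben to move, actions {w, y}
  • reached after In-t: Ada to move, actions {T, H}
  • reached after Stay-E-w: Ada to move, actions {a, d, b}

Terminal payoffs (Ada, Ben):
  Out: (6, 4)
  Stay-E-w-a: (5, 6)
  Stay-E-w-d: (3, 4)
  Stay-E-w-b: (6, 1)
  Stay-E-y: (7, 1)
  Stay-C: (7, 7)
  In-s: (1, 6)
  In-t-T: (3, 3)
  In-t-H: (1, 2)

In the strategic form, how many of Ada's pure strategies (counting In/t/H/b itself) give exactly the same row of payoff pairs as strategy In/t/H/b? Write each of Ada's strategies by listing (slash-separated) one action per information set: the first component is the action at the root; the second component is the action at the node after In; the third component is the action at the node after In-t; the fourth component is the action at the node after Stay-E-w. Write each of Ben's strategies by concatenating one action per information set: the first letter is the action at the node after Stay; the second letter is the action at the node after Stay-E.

Row for In/t/H/b (columns Ew, Ey, Cw, Cy): (1,2) (1,2) (1,2) (1,2).
Under In/t/H/b, Ada's choice at the node after Stay-E-w can never be reached regardless of what Ben does, so varying those choices leaves every outcome unchanged.
Holding the reachable choices fixed and varying the unreachable one freely already gives 3 equivalent strategies.
No other strategy reproduces this row, so those 3 are the full class: In/t/H/a, In/t/H/d, In/t/H/b.

3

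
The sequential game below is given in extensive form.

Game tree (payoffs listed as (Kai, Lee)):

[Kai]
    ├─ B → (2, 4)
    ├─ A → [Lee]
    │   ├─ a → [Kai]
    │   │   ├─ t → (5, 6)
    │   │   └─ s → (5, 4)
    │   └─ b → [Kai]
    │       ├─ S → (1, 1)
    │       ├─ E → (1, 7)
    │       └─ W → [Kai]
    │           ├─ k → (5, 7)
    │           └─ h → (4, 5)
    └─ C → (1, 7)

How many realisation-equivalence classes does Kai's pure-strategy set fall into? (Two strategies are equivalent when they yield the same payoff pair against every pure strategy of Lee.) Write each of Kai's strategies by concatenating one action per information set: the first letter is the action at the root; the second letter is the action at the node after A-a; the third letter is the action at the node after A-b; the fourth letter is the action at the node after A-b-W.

10

Kai has 36 pure strategies: BtSk, BtSh, BtEk, BtEh, BtWk, BtWh, BsSk, BsSh, BsEk, BsEh, BsWk, BsWh, AtSk, AtSh, AtEk, AtEh, AtWk, AtWh, AsSk, AsSh, AsEk, AsEh, AsWk, AsWh, CtSk, CtSh, CtEk, CtEh, CtWk, CtWh, CsSk, CsSh, CsEk, CsEh, CsWk, CsWh. Columns: a, b.
{BtSk, BtSh, BtEk, BtEh, BtWk, BtWh, BsSk, BsSh, BsEk, BsEh, BsWk, BsWh} → row (2,4) (2,4)
{AtSk, AtSh} → row (5,6) (1,1)
{AtEk, AtEh} → row (5,6) (1,7)
{AtWk} → row (5,6) (5,7)
{AtWh} → row (5,6) (4,5)
{AsSk, AsSh} → row (5,4) (1,1)
{AsEk, AsEh} → row (5,4) (1,7)
{AsWk} → row (5,4) (5,7)
{AsWh} → row (5,4) (4,5)
{CtSk, CtSh, CtEk, CtEh, CtWk, CtWh, CsSk, CsSh, CsEk, CsEh, CsWk, CsWh} → row (1,7) (1,7)
That's 10 distinct rows out of 36 strategies.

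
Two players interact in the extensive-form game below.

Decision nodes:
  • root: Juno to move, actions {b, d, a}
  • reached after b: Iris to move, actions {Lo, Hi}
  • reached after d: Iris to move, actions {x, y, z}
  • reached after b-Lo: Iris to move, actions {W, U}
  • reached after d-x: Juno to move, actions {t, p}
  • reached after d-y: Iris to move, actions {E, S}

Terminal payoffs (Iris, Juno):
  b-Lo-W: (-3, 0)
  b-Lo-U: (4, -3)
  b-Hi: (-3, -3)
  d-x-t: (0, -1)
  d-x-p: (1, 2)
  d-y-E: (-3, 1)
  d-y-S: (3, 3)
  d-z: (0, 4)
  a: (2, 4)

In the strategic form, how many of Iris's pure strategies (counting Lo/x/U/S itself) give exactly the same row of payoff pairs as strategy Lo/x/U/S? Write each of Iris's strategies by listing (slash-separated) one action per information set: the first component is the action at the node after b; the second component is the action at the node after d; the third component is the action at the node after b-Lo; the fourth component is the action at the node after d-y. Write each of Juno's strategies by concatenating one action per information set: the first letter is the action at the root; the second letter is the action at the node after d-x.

Row for Lo/x/U/S (columns bt, bp, dt, dp, at, ap): (4,-3) (4,-3) (0,-1) (1,2) (2,4) (2,4).
Under Lo/x/U/S, Iris's choice at the node after d-y can never be reached regardless of what Juno does, so varying those choices leaves every outcome unchanged.
Holding the reachable choices fixed and varying the unreachable one freely already gives 2 equivalent strategies.
No other strategy reproduces this row, so those 2 are the full class: Lo/x/U/E, Lo/x/U/S.

2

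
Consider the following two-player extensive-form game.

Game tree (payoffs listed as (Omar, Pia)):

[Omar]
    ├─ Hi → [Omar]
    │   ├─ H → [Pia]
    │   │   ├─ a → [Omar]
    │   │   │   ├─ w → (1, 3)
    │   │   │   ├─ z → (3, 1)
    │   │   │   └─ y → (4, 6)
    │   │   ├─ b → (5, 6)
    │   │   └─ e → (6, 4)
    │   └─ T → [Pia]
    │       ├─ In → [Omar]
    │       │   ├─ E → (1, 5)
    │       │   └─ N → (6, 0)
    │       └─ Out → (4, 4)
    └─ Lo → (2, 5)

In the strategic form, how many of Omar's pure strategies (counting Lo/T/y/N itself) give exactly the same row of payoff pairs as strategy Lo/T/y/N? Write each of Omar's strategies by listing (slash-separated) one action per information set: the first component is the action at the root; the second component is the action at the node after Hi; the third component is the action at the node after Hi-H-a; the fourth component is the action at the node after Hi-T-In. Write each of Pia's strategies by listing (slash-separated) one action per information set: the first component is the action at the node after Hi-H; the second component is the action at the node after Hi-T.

Row for Lo/T/y/N (columns a/In, a/Out, b/In, b/Out, e/In, e/Out): (2,5) (2,5) (2,5) (2,5) (2,5) (2,5).
Under Lo/T/y/N, Omar's choice at the node after Hi and at the node after Hi-H-a and at the node after Hi-T-In can never be reached regardless of what Pia does, so varying those choices leaves every outcome unchanged.
Holding the reachable choices fixed and varying the unreachable ones freely already gives 2 × 3 × 2 = 12 equivalent strategies.
No other strategy reproduces this row, so those 12 are the full class: Lo/H/w/E, Lo/H/w/N, Lo/H/z/E, Lo/H/z/N, Lo/H/y/E, Lo/H/y/N, Lo/T/w/E, Lo/T/w/N, Lo/T/z/E, Lo/T/z/N, Lo/T/y/E, Lo/T/y/N.

12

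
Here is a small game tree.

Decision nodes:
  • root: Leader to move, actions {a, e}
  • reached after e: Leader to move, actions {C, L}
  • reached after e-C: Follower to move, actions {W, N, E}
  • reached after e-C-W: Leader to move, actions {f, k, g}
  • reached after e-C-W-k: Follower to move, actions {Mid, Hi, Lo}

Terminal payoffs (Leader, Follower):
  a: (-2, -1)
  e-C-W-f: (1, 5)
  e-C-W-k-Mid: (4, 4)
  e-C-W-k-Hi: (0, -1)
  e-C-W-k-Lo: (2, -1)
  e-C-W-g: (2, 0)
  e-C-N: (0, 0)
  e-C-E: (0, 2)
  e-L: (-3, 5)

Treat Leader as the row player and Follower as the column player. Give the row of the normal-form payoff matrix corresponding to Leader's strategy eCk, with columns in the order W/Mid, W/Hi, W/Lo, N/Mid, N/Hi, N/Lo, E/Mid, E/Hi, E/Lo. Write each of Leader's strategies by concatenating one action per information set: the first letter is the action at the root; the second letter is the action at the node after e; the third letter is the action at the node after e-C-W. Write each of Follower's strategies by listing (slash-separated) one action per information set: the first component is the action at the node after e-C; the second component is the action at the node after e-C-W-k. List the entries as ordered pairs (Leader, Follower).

vs W/Mid: Leader plays e → Leader plays C at [e] → Follower plays W at [e-C] → Leader plays k at [e-C-W] → Follower plays Mid at [e-C-W-k] → (4, 4)
vs W/Hi: Leader plays e → Leader plays C at [e] → Follower plays W at [e-C] → Leader plays k at [e-C-W] → Follower plays Hi at [e-C-W-k] → (0, -1)
vs W/Lo: Leader plays e → Leader plays C at [e] → Follower plays W at [e-C] → Leader plays k at [e-C-W] → Follower plays Lo at [e-C-W-k] → (2, -1)
vs N/Mid: Leader plays e → Leader plays C at [e] → Follower plays N at [e-C] → (0, 0)
vs N/Hi: Leader plays e → Leader plays C at [e] → Follower plays N at [e-C] → (0, 0)
vs N/Lo: Leader plays e → Leader plays C at [e] → Follower plays N at [e-C] → (0, 0)
vs E/Mid: Leader plays e → Leader plays C at [e] → Follower plays E at [e-C] → (0, 2)
vs E/Hi: Leader plays e → Leader plays C at [e] → Follower plays E at [e-C] → (0, 2)
vs E/Lo: Leader plays e → Leader plays C at [e] → Follower plays E at [e-C] → (0, 2)

(4,4) (0,-1) (2,-1) (0,0) (0,0) (0,0) (0,2) (0,2) (0,2)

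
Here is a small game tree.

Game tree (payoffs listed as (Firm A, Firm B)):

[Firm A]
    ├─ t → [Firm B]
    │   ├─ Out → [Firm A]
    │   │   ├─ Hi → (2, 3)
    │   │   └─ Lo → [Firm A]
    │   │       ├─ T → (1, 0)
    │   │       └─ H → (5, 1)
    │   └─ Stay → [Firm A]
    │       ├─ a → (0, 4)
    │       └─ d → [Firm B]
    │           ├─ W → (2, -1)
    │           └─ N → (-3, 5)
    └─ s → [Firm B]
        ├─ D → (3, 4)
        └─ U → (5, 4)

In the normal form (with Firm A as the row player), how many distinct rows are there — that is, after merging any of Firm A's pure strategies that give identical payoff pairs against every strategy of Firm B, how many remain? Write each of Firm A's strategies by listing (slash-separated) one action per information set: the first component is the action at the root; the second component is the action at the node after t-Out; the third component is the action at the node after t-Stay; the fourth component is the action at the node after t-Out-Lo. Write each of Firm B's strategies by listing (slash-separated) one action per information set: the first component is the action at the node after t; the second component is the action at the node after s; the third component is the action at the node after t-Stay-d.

Firm A has 16 pure strategies: t/Hi/a/T, t/Hi/a/H, t/Hi/d/T, t/Hi/d/H, t/Lo/a/T, t/Lo/a/H, t/Lo/d/T, t/Lo/d/H, s/Hi/a/T, s/Hi/a/H, s/Hi/d/T, s/Hi/d/H, s/Lo/a/T, s/Lo/a/H, s/Lo/d/T, s/Lo/d/H. Columns: Out/D/W, Out/D/N, Out/U/W, Out/U/N, Stay/D/W, Stay/D/N, Stay/U/W, Stay/U/N.
{t/Hi/a/T, t/Hi/a/H} → row (2,3) (2,3) (2,3) (2,3) (0,4) (0,4) (0,4) (0,4)
{t/Hi/d/T, t/Hi/d/H} → row (2,3) (2,3) (2,3) (2,3) (2,-1) (-3,5) (2,-1) (-3,5)
{t/Lo/a/T} → row (1,0) (1,0) (1,0) (1,0) (0,4) (0,4) (0,4) (0,4)
{t/Lo/a/H} → row (5,1) (5,1) (5,1) (5,1) (0,4) (0,4) (0,4) (0,4)
{t/Lo/d/T} → row (1,0) (1,0) (1,0) (1,0) (2,-1) (-3,5) (2,-1) (-3,5)
{t/Lo/d/H} → row (5,1) (5,1) (5,1) (5,1) (2,-1) (-3,5) (2,-1) (-3,5)
{s/Hi/a/T, s/Hi/a/H, s/Hi/d/T, s/Hi/d/H, s/Lo/a/T, s/Lo/a/H, s/Lo/d/T, s/Lo/d/H} → row (3,4) (3,4) (5,4) (5,4) (3,4) (3,4) (5,4) (5,4)
That's 7 distinct rows out of 16 strategies.

7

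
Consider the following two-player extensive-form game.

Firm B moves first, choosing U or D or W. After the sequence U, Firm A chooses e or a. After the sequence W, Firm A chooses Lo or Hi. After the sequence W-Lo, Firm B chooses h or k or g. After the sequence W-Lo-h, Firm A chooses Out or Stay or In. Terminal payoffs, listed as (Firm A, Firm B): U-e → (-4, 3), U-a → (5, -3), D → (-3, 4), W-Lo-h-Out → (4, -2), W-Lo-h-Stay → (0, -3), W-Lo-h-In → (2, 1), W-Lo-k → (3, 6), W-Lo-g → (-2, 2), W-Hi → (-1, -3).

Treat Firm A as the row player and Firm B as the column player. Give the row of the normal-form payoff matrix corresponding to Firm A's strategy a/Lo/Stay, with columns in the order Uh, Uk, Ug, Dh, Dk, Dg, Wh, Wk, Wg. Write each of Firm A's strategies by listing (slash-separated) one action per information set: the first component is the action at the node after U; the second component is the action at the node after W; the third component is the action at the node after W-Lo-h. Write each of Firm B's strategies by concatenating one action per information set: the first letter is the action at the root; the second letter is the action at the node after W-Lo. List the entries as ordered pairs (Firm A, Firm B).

vs Uh: Firm B plays U → Firm A plays a at [U] → (5, -3)
vs Uk: Firm B plays U → Firm A plays a at [U] → (5, -3)
vs Ug: Firm B plays U → Firm A plays a at [U] → (5, -3)
vs Dh: Firm B plays D → (-3, 4)
vs Dk: Firm B plays D → (-3, 4)
vs Dg: Firm B plays D → (-3, 4)
vs Wh: Firm B plays W → Firm A plays Lo at [W] → Firm B plays h at [W-Lo] → Firm A plays Stay at [W-Lo-h] → (0, -3)
vs Wk: Firm B plays W → Firm A plays Lo at [W] → Firm B plays k at [W-Lo] → (3, 6)
vs Wg: Firm B plays W → Firm A plays Lo at [W] → Firm B plays g at [W-Lo] → (-2, 2)

(5,-3) (5,-3) (5,-3) (-3,4) (-3,4) (-3,4) (0,-3) (3,6) (-2,2)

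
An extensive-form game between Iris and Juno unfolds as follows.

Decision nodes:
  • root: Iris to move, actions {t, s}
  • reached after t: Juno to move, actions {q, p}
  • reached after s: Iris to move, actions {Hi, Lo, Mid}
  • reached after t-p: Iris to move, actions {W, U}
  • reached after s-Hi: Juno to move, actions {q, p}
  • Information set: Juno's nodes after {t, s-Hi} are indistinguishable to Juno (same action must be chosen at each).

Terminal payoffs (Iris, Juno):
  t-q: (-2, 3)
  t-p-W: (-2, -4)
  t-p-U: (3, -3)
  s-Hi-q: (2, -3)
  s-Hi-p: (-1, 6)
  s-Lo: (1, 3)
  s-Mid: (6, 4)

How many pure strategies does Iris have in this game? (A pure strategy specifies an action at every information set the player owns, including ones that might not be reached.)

Iris owns the root with actions {t, s} — two choices.
Iris owns the node after s with actions {Hi, Lo, Mid} — three choices.
Iris owns the node after t-p with actions {W, U} — two choices.
A pure strategy fixes one action at each information set independently, so the count is the product 2 × 3 × 2 = 12.
(For reference, Juno has 2 pure strategies, giving a 12×2 normal-form matrix.)

12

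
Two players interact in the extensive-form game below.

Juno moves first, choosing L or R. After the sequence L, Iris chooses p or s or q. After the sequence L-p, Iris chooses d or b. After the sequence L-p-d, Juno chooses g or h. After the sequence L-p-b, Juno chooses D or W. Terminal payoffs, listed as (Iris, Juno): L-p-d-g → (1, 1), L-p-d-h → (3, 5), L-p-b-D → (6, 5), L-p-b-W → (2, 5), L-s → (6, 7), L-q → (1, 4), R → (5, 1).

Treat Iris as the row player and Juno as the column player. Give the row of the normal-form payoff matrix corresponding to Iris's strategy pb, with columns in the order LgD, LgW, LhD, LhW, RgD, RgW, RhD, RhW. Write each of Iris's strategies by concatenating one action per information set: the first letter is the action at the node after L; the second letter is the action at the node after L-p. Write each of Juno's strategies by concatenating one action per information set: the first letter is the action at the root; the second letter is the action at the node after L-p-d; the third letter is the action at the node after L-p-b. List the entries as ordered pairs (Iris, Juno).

vs LgD: Juno plays L → Iris plays p at [L] → Iris plays b at [L-p] → Juno plays D at [L-p-b] → (6, 5)
vs LgW: Juno plays L → Iris plays p at [L] → Iris plays b at [L-p] → Juno plays W at [L-p-b] → (2, 5)
vs LhD: Juno plays L → Iris plays p at [L] → Iris plays b at [L-p] → Juno plays D at [L-p-b] → (6, 5)
vs LhW: Juno plays L → Iris plays p at [L] → Iris plays b at [L-p] → Juno plays W at [L-p-b] → (2, 5)
vs RgD: Juno plays R → (5, 1)
vs RgW: Juno plays R → (5, 1)
vs RhD: Juno plays R → (5, 1)
vs RhW: Juno plays R → (5, 1)

(6,5) (2,5) (6,5) (2,5) (5,1) (5,1) (5,1) (5,1)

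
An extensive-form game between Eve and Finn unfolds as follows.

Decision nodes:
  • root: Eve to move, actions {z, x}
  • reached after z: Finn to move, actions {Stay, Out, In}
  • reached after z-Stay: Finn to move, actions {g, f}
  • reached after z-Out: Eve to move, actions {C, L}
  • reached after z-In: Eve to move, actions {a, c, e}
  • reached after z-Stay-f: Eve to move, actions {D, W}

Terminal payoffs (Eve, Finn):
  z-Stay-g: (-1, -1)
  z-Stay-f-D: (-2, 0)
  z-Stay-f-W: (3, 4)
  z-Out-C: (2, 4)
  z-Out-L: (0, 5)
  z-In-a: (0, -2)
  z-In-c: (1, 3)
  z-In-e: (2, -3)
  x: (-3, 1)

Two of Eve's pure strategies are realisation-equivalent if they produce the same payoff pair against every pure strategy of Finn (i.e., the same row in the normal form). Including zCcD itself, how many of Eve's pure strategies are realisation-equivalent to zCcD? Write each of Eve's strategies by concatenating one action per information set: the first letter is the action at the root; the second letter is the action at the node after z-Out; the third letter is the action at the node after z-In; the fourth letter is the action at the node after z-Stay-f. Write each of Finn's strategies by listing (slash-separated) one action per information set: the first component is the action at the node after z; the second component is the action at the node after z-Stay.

Row for zCcD (columns Stay/g, Stay/f, Out/g, Out/f, In/g, In/f): (-1,-1) (-2,0) (2,4) (2,4) (1,3) (1,3).
Every one of Eve's information sets is on the play path for some reply by Finn when Eve follows zCcD.
Changing the action at any of them therefore changes at least one column, so only zCcD itself gives this row.

1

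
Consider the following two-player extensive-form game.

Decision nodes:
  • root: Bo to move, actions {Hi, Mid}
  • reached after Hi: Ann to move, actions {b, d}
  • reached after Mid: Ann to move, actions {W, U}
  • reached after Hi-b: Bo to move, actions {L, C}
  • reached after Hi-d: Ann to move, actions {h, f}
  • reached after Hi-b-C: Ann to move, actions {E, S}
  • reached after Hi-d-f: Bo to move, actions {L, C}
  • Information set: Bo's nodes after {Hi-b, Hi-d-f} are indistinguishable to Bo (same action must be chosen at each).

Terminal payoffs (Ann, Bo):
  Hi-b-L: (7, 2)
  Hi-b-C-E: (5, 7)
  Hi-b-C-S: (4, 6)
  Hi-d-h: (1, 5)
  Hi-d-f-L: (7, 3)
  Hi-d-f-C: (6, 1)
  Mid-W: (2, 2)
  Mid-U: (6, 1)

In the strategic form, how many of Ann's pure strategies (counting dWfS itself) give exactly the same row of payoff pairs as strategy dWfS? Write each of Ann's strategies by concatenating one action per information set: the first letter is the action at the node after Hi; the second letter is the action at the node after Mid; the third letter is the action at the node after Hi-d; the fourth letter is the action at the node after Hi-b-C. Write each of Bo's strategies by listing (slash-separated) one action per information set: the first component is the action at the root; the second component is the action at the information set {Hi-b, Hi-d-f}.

Row for dWfS (columns Hi/L, Hi/C, Mid/L, Mid/C): (7,3) (6,1) (2,2) (2,2).
Under dWfS, Ann's choice at the node after Hi-b-C can never be reached regardless of what Bo does, so varying those choices leaves every outcome unchanged.
Holding the reachable choices fixed and varying the unreachable one freely already gives 2 equivalent strategies.
No other strategy reproduces this row, so those 2 are the full class: dWfE, dWfS.

2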